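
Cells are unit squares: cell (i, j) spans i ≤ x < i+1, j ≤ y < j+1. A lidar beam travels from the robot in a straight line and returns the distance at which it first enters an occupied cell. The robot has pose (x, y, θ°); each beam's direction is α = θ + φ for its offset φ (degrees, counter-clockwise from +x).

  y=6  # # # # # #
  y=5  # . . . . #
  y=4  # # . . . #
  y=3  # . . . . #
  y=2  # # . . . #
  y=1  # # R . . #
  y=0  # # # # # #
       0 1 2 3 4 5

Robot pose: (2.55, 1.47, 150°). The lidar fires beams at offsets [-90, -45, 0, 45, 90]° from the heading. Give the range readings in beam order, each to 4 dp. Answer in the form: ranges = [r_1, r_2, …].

beam 1: φ=-90°, α=60°
  d=(0.5000,0.8660)  start (2,1)  tX=0.9000 tY=0.6120  stride 1/|dx|=2.0000 1/|dy|=1.1547
    cross y-line → (2,2), t=0.6120
    cross x-line → (3,2), t=0.9000
    cross y-line → (3,3), t=1.7667
    cross x-line → (4,3), t=2.9000
    cross y-line → (4,4), t=2.9214
    cross y-line → (4,5), t=4.0761
    cross x-line → (5,5), t=4.9000 (wall)
  → r_1 = 4.9000
beam 2: φ=-45°, α=105°
  d=(-0.2588,0.9659)  start (2,1)  tX=2.1250 tY=0.5487  stride 1/|dx|=3.8637 1/|dy|=1.0353
    cross y-line → (2,2), t=0.5487
    cross y-line → (2,3), t=1.5840
    cross x-line → (1,3), t=2.1250
    cross y-line → (1,4), t=2.6192 (wall)
  → r_2 = 2.6192
beam 3: φ=0°, α=150°
  d=(-0.8660,0.5000)  start (2,1)  tX=0.6351 tY=1.0600  stride 1/|dx|=1.1547 1/|dy|=2.0000
    cross x-line → (1,1), t=0.6351 (wall)
  → r_3 = 0.6351
beam 4: φ=45°, α=195°
  d=(-0.9659,-0.2588)  start (2,1)  tX=0.5694 tY=1.8159  stride 1/|dx|=1.0353 1/|dy|=3.8637
    cross x-line → (1,1), t=0.5694 (wall)
  → r_4 = 0.5694
beam 5: φ=90°, α=240°
  d=(-0.5000,-0.8660)  start (2,1)  tX=1.1000 tY=0.5427  stride 1/|dx|=2.0000 1/|dy|=1.1547
    cross y-line → (2,0), t=0.5427 (wall)
  → r_5 = 0.5427

ranges = [4.9000, 2.6192, 0.6351, 0.5694, 0.5427]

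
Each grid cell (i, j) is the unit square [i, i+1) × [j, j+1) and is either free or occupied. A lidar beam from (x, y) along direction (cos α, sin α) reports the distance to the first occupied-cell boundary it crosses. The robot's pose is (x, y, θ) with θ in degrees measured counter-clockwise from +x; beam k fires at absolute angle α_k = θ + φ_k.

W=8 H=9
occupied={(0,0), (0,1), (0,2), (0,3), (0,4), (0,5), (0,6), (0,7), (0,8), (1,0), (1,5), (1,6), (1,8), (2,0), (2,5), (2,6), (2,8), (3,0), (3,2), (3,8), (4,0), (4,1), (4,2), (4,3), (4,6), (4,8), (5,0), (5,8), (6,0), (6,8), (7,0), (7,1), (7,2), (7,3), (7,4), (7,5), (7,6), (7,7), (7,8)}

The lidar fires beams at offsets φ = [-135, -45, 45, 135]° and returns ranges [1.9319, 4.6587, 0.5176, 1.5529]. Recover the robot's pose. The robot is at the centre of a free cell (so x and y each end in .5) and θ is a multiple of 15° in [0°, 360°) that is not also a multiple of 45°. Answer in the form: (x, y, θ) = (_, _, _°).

(x, y, θ) = (2.5, 4.5, 60°)

Enumerate (i+0.5, j+0.5, θ) over the 33 free cells and 16 admissible headings. For each, cast all 4 beams and compare to the given ranges.
  (1.5, 2.5, 30°): beam 1 = 1.5529 ≠ 1.9319 ✗
  (4.5, 5.5, 105°): beam 1 = 2.8868 ≠ 1.9319 ✗
  (6.5, 2.5, 75°): beam 1 = 1.0000 ≠ 1.9319 ✗
  …
  (2.5, 4.5, 60°): r_1=1.9319, r_2=4.6587, r_3=0.5176, r_4=1.5529 — all match ✓
No second candidate reproduces the full scan.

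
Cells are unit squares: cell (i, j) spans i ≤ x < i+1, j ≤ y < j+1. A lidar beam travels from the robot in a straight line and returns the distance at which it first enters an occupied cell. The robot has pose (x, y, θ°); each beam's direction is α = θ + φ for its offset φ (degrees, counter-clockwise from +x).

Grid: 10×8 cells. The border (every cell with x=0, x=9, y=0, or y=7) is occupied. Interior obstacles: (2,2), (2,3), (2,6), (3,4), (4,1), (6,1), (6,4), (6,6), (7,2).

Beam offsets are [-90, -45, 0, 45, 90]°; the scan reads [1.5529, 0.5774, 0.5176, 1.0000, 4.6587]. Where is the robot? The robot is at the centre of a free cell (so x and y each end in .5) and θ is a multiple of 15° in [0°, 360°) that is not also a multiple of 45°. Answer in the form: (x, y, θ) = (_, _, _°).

The pose lattice has 39·16 = 624 candidates. Test each by forward raycasting.
  (6.5, 2.5, 330°): beam 1 = 0.5774 ≠ 1.5529 ✗
  (7.5, 5.5, 75°): beam 2 = 1.7321 ≠ 0.5774 ✗
  (4.5, 4.5, 285°): beam 1 = 0.5176 ≠ 1.5529 ✗
  (1.5, 5.5, 75°): beam 1 = 1.9319 ≠ 1.5529 ✗
  …
  (8.5, 2.5, 15°): r_1=1.5529, r_2=0.5774, r_3=0.5176, r_4=1.0000, r_5=4.6587 — all match ✓
Unique over the lattice → pose = (8.5, 2.5, 15°).

(x, y, θ) = (8.5, 2.5, 15°)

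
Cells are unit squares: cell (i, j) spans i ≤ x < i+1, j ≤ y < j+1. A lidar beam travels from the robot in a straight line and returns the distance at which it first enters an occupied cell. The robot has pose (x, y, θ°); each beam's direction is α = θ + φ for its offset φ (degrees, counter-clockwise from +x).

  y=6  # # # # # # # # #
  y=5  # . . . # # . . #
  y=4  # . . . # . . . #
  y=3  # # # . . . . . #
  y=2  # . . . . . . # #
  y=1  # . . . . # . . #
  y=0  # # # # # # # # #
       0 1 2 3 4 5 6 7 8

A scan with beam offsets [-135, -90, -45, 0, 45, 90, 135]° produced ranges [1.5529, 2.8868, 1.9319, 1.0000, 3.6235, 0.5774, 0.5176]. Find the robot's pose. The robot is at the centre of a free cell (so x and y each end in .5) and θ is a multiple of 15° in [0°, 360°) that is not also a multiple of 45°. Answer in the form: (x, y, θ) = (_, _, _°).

(x, y, θ) = (3.5, 4.5, 240°)

Candidates: 28 free-cell centres × 16 headings = 448 poses. Raycast each; keep the one whose scan matches to 4 dp.
  (1.5, 5.5, 210°): beam 1 = 0.5176 ≠ 1.5529 ✗
  (6.5, 4.5, 330°): beam 4 = 1.7321 ≠ 1.0000 ✗
  (1.5, 5.5, 165°): beam 1 = 1.0000 ≠ 1.5529 ✗
  …
  (3.5, 4.5, 240°): r_1=1.5529, r_2=2.8868, r_3=1.9319, r_4=1.0000, r_5=3.6235, r_6=0.5774, r_7=0.5176 — all match ✓
No second candidate reproduces the full scan.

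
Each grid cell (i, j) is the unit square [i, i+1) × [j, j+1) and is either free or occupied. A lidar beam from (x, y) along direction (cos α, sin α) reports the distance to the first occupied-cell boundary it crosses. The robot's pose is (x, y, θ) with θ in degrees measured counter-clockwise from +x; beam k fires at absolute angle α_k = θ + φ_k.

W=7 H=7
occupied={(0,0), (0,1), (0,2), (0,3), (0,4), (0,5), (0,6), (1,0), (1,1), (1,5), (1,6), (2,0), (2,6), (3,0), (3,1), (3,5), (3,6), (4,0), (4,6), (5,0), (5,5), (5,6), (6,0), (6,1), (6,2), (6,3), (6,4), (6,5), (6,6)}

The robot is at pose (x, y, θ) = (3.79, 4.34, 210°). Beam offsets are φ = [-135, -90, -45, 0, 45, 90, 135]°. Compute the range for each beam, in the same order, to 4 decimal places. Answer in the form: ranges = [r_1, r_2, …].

beam 1: φ=-135°, α=75°
  direction (0.2588, 0.9659); cell (3,4); t to first gridline: x 0.8114, y 0.6833 (then +3.8637 / +1.0353)
    (3,5) via y @ 0.6833  # hit
  → r_1 = 0.6833
beam 2: φ=-90°, α=120°
  direction (-0.5000, 0.8660); cell (3,4); t to first gridline: x 1.5800, y 0.7621 (then +2.0000 / +1.1547)
    (3,5) via y @ 0.7621  # hit
  → r_2 = 0.7621
beam 3: φ=-45°, α=165°
  direction (-0.9659, 0.2588); cell (3,4); t to first gridline: x 0.8179, y 2.5500 (then +1.0353 / +3.8637)
    (2,4) via x @ 0.8179
    (1,4) via x @ 1.8531
    (1,5) via y @ 2.5500  # hit
  → r_3 = 2.5500
beam 4: φ=0°, α=210°
  direction (-0.8660, -0.5000); cell (3,4); t to first gridline: x 0.9122, y 0.6800 (then +1.1547 / +2.0000)
    (3,3) via y @ 0.6800
    (2,3) via x @ 0.9122
    (1,3) via x @ 2.0669
    (1,2) via y @ 2.6800
    (0,2) via x @ 3.2216  # hit
  → r_4 = 3.2216
beam 5: φ=45°, α=255°
  direction (-0.2588, -0.9659); cell (3,4); t to first gridline: x 3.0523, y 0.3520 (then +3.8637 / +1.0353)
    (3,3) via y @ 0.3520
    (3,2) via y @ 1.3873
    (3,1) via y @ 2.4225  # hit
  → r_5 = 2.4225
beam 6: φ=90°, α=300°
  direction (0.5000, -0.8660); cell (3,4); t to first gridline: x 0.4200, y 0.3926 (then +2.0000 / +1.1547)
    (3,3) via y @ 0.3926
    (4,3) via x @ 0.4200
    (4,2) via y @ 1.5473
    (5,2) via x @ 2.4200
    (5,1) via y @ 2.7020
    (5,0) via y @ 3.8567  # hit
  → r_6 = 3.8567
beam 7: φ=135°, α=345°
  direction (0.9659, -0.2588); cell (3,4); t to first gridline: x 0.2174, y 1.3137 (then +1.0353 / +3.8637)
    (4,4) via x @ 0.2174
    (5,4) via x @ 1.2527
    (5,3) via y @ 1.3137
    (6,3) via x @ 2.2880  # hit
  → r_7 = 2.2880

ranges = [0.6833, 0.7621, 2.5500, 3.2216, 2.4225, 3.8567, 2.2880]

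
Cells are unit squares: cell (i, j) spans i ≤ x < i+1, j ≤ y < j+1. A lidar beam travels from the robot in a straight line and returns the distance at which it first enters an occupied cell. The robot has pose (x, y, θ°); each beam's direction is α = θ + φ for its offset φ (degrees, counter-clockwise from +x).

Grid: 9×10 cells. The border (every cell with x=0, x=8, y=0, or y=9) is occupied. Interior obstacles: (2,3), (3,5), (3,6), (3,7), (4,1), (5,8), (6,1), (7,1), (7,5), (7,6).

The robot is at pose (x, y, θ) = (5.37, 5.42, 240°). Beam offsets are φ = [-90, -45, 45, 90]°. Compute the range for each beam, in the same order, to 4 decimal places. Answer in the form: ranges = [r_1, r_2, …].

beam 1: φ=-90°, α=150°
  d=(-0.8660,0.5000)  start (5,5)  tX=0.4272 tY=1.1600  stride 1/|dx|=1.1547 1/|dy|=2.0000
    cross x-line → (4,5), t=0.4272
    cross y-line → (4,6), t=1.1600
    cross x-line → (3,6), t=1.5819 (wall)
  → r_1 = 1.5819
beam 2: φ=-45°, α=195°
  d=(-0.9659,-0.2588)  start (5,5)  tX=0.3831 tY=1.6228  stride 1/|dx|=1.0353 1/|dy|=3.8637
    cross x-line → (4,5), t=0.3831
    cross x-line → (3,5), t=1.4183 (wall)
  → r_2 = 1.4183
beam 3: φ=45°, α=285°
  d=(0.2588,-0.9659)  start (5,5)  tX=2.4341 tY=0.4348  stride 1/|dx|=3.8637 1/|dy|=1.0353
    cross y-line → (5,4), t=0.4348
    cross y-line → (5,3), t=1.4701
    cross x-line → (6,3), t=2.4341
    cross y-line → (6,2), t=2.5054
    cross y-line → (6,1), t=3.5406 (wall)
  → r_3 = 3.5406
beam 4: φ=90°, α=330°
  d=(0.8660,-0.5000)  start (5,5)  tX=0.7275 tY=0.8400  stride 1/|dx|=1.1547 1/|dy|=2.0000
    cross x-line → (6,5), t=0.7275
    cross y-line → (6,4), t=0.8400
    cross x-line → (7,4), t=1.8822
    cross y-line → (7,3), t=2.8400
    cross x-line → (8,3), t=3.0369 (wall)
  → r_4 = 3.0369

ranges = [1.5819, 1.4183, 3.5406, 3.0369]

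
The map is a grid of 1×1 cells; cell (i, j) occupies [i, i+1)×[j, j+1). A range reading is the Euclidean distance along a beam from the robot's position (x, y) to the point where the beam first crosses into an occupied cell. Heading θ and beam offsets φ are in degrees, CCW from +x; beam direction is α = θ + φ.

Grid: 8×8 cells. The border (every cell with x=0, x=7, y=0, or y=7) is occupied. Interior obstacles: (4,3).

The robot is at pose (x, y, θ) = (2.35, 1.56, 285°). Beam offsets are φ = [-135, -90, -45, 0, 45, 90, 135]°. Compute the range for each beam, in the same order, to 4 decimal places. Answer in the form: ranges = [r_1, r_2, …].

beam 1: φ=-135°, α=150°
  dir = (cos 150°, sin 150°) = (-0.8660, 0.5000); from cell (2,1)
  next x-line at t=0.4041, next y-line at t=0.8800; Δt_x=1.1547, Δt_y=2.0000
    x: enter (1,1) at t=0.4041
    y: enter (1,2) at t=0.8800
    x: enter (0,2) at t=1.5588 ← occupied
  → r_1 = 1.5588
beam 2: φ=-90°, α=195°
  dir = (cos 195°, sin 195°) = (-0.9659, -0.2588); from cell (2,1)
  next x-line at t=0.3623, next y-line at t=2.1637; Δt_x=1.0353, Δt_y=3.8637
    x: enter (1,1) at t=0.3623
    x: enter (0,1) at t=1.3976 ← occupied
  → r_2 = 1.3976
beam 3: φ=-45°, α=240°
  dir = (cos 240°, sin 240°) = (-0.5000, -0.8660); from cell (2,1)
  next x-line at t=0.7000, next y-line at t=0.6466; Δt_x=2.0000, Δt_y=1.1547
    y: enter (2,0) at t=0.6466 ← occupied
  → r_3 = 0.6466
beam 4: φ=0°, α=285°
  dir = (cos 285°, sin 285°) = (0.2588, -0.9659); from cell (2,1)
  next x-line at t=2.5114, next y-line at t=0.5798; Δt_x=3.8637, Δt_y=1.0353
    y: enter (2,0) at t=0.5798 ← occupied
  → r_4 = 0.5798
beam 5: φ=45°, α=330°
  dir = (cos 330°, sin 330°) = (0.8660, -0.5000); from cell (2,1)
  next x-line at t=0.7506, next y-line at t=1.1200; Δt_x=1.1547, Δt_y=2.0000
    x: enter (3,1) at t=0.7506
    y: enter (3,0) at t=1.1200 ← occupied
  → r_5 = 1.1200
beam 6: φ=90°, α=15°
  dir = (cos 15°, sin 15°) = (0.9659, 0.2588); from cell (2,1)
  next x-line at t=0.6729, next y-line at t=1.7000; Δt_x=1.0353, Δt_y=3.8637
    x: enter (3,1) at t=0.6729
    y: enter (3,2) at t=1.7000
    x: enter (4,2) at t=1.7082
    x: enter (5,2) at t=2.7435
    x: enter (6,2) at t=3.7788
    x: enter (7,2) at t=4.8140 ← occupied
  → r_6 = 4.8140
beam 7: φ=135°, α=60°
  dir = (cos 60°, sin 60°) = (0.5000, 0.8660); from cell (2,1)
  next x-line at t=1.3000, next y-line at t=0.5081; Δt_x=2.0000, Δt_y=1.1547
    y: enter (2,2) at t=0.5081
    x: enter (3,2) at t=1.3000
    y: enter (3,3) at t=1.6628
    y: enter (3,4) at t=2.8175
    x: enter (4,4) at t=3.3000
    y: enter (4,5) at t=3.9722
    y: enter (4,6) at t=5.1269
    x: enter (5,6) at t=5.3000
    y: enter (5,7) at t=6.2816 ← occupied
  → r_7 = 6.2816

ranges = [1.5588, 1.3976, 0.6466, 0.5798, 1.1200, 4.8140, 6.2816]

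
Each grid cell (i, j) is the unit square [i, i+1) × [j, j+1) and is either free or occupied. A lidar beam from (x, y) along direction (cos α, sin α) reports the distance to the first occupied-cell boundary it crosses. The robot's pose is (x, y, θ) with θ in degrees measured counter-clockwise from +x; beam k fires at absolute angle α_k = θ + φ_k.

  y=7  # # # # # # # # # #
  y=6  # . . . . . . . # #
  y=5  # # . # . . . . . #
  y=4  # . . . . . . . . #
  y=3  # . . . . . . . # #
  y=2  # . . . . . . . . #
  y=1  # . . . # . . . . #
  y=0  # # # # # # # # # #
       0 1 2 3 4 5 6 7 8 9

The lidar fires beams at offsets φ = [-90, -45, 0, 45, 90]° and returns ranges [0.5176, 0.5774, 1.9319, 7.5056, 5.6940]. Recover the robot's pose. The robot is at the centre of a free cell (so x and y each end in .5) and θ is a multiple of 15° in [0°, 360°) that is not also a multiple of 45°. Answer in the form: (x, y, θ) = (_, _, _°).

(x, y, θ) = (7.5, 6.5, 165°)

Candidates: 43 free-cell centres × 16 headings = 688 poses. Raycast each; keep the one whose scan matches to 4 dp.
  (4.5, 3.5, 210°): beam 1 = 1.7321 ≠ 0.5176 ✗
  (5.5, 1.5, 75°): beam 1 = 1.9319 ≠ 0.5176 ✗
  (6.5, 3.5, 165°): beam 1 = 3.6235 ≠ 0.5176 ✗
  (5.5, 2.5, 330°): beam 1 = 1.0000 ≠ 0.5176 ✗
  (2.5, 3.5, 120°): beam 1 = 6.3509 ≠ 0.5176 ✗
  …
  (7.5, 6.5, 165°): r_1=0.5176, r_2=0.5774, r_3=1.9319, r_4=7.5056, r_5=5.6940 — all match ✓
No second candidate reproduces the full scan.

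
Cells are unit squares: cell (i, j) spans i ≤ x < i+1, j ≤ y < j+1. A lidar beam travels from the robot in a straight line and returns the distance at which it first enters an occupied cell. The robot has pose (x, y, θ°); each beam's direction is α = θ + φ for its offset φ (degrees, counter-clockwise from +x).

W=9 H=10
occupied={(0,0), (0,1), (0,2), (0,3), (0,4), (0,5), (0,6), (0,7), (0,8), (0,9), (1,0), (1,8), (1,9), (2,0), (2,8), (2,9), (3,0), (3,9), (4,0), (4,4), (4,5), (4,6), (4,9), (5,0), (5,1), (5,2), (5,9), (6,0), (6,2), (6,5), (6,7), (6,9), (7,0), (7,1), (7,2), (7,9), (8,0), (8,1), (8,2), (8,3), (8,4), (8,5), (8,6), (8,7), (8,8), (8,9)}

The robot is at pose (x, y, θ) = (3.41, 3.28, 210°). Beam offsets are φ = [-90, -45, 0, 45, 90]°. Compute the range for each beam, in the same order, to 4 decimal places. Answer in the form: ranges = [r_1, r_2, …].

ranges = [4.8200, 2.4950, 2.7828, 2.3604, 2.6327]

beam 1: φ=-90°, α=120°
  direction (-0.5000, 0.8660); cell (3,3); t to first gridline: x 0.8200, y 0.8314 (then +2.0000 / +1.1547)
    (2,3) via x @ 0.8200
    (2,4) via y @ 0.8314
    (2,5) via y @ 1.9861
    (1,5) via x @ 2.8200
    (1,6) via y @ 3.1408
    (1,7) via y @ 4.2955
    (0,7) via x @ 4.8200  # hit
  → r_1 = 4.8200
beam 2: φ=-45°, α=165°
  direction (-0.9659, 0.2588); cell (3,3); t to first gridline: x 0.4245, y 2.7819 (then +1.0353 / +3.8637)
    (2,3) via x @ 0.4245
    (1,3) via x @ 1.4597
    (0,3) via x @ 2.4950  # hit
  → r_2 = 2.4950
beam 3: φ=0°, α=210°
  direction (-0.8660, -0.5000); cell (3,3); t to first gridline: x 0.4734, y 0.5600 (then +1.1547 / +2.0000)
    (2,3) via x @ 0.4734
    (2,2) via y @ 0.5600
    (1,2) via x @ 1.6281
    (1,1) via y @ 2.5600
    (0,1) via x @ 2.7828  # hit
  → r_3 = 2.7828
beam 4: φ=45°, α=255°
  direction (-0.2588, -0.9659); cell (3,3); t to first gridline: x 1.5841, y 0.2899 (then +3.8637 / +1.0353)
    (3,2) via y @ 0.2899
    (3,1) via y @ 1.3252
    (2,1) via x @ 1.5841
    (2,0) via y @ 2.3604  # hit
  → r_4 = 2.3604
beam 5: φ=90°, α=300°
  direction (0.5000, -0.8660); cell (3,3); t to first gridline: x 1.1800, y 0.3233 (then +2.0000 / +1.1547)
    (3,2) via y @ 0.3233
    (4,2) via x @ 1.1800
    (4,1) via y @ 1.4780
    (4,0) via y @ 2.6327  # hit
  → r_5 = 2.6327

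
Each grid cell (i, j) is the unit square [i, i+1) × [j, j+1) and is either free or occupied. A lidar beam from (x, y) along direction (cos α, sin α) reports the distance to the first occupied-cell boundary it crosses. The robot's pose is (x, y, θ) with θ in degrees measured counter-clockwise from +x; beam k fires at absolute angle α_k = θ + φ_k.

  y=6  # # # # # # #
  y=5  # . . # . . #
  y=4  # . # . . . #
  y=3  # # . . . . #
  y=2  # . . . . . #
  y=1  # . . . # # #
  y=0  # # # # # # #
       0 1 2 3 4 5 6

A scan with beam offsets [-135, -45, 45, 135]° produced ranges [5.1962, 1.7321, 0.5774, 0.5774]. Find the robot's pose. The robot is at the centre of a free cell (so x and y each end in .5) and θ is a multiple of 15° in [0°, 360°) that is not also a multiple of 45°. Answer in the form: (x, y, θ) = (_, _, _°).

Enumerate (i+0.5, j+0.5, θ) over the 20 free cells and 16 admissible headings. For each, cast all 4 beams and compare to the given ranges.
  (3.5, 1.5, 285°): beam 1 = 2.8868 ≠ 5.1962 ✗
  (4.5, 5.5, 150°): beam 1 = 1.5529 ≠ 5.1962 ✗
  (3.5, 2.5, 30°): beam 1 = 1.5529 ≠ 5.1962 ✗
  …
  (4.5, 5.5, 15°): r_1=5.1962, r_2=1.7321, r_3=0.5774, r_4=0.5774 — all match ✓
No second candidate reproduces the full scan.

(x, y, θ) = (4.5, 5.5, 15°)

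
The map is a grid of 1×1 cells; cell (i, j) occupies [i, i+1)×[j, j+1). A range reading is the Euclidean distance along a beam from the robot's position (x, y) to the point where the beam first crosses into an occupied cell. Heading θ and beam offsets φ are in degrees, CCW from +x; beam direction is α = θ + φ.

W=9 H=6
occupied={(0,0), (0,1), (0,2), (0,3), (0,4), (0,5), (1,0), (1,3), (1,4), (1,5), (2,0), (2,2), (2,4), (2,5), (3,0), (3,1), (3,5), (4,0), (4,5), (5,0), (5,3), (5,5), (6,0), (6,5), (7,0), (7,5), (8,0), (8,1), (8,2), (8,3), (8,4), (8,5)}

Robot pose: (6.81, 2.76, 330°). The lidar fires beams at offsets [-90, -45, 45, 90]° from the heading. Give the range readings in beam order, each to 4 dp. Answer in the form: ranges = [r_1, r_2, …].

beam 1: φ=-90°, α=240°
  dir = (cos 240°, sin 240°) = (-0.5000, -0.8660); from cell (6,2)
  next x-line at t=1.6200, next y-line at t=0.8776; Δt_x=2.0000, Δt_y=1.1547
    y: enter (6,1) at t=0.8776
    x: enter (5,1) at t=1.6200
    y: enter (5,0) at t=2.0323 ← occupied
  → r_1 = 2.0323
beam 2: φ=-45°, α=285°
  dir = (cos 285°, sin 285°) = (0.2588, -0.9659); from cell (6,2)
  next x-line at t=0.7341, next y-line at t=0.7868; Δt_x=3.8637, Δt_y=1.0353
    x: enter (7,2) at t=0.7341
    y: enter (7,1) at t=0.7868
    y: enter (7,0) at t=1.8221 ← occupied
  → r_2 = 1.8221
beam 3: φ=45°, α=15°
  dir = (cos 15°, sin 15°) = (0.9659, 0.2588); from cell (6,2)
  next x-line at t=0.1967, next y-line at t=0.9273; Δt_x=1.0353, Δt_y=3.8637
    x: enter (7,2) at t=0.1967
    y: enter (7,3) at t=0.9273
    x: enter (8,3) at t=1.2320 ← occupied
  → r_3 = 1.2320
beam 4: φ=90°, α=60°
  dir = (cos 60°, sin 60°) = (0.5000, 0.8660); from cell (6,2)
  next x-line at t=0.3800, next y-line at t=0.2771; Δt_x=2.0000, Δt_y=1.1547
    y: enter (6,3) at t=0.2771
    x: enter (7,3) at t=0.3800
    y: enter (7,4) at t=1.4318
    x: enter (8,4) at t=2.3800 ← occupied
  → r_4 = 2.3800

ranges = [2.0323, 1.8221, 1.2320, 2.3800]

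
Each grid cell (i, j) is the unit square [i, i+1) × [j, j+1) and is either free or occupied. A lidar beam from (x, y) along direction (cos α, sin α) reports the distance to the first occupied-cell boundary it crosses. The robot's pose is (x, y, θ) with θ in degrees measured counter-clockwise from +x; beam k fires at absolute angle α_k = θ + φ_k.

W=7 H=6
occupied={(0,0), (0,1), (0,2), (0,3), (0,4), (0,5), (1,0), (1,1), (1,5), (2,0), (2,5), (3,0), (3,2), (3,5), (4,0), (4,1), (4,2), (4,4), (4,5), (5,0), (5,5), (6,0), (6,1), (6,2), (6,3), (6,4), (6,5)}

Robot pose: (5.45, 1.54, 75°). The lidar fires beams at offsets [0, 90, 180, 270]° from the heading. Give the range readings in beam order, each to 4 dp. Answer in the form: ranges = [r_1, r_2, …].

beam 1: φ=0°, α=75°
  direction (0.2588, 0.9659); cell (5,1); t to first gridline: x 2.1250, y 0.4762 (then +3.8637 / +1.0353)
    (5,2) via y @ 0.4762
    (5,3) via y @ 1.5115
    (6,3) via x @ 2.1250  # hit
  → r_1 = 2.1250
beam 2: φ=90°, α=165°
  direction (-0.9659, 0.2588); cell (5,1); t to first gridline: x 0.4659, y 1.7773 (then +1.0353 / +3.8637)
    (4,1) via x @ 0.4659  # hit
  → r_2 = 0.4659
beam 3: φ=180°, α=255°
  direction (-0.2588, -0.9659); cell (5,1); t to first gridline: x 1.7387, y 0.5590 (then +3.8637 / +1.0353)
    (5,0) via y @ 0.5590  # hit
  → r_3 = 0.5590
beam 4: φ=270°, α=345°
  direction (0.9659, -0.2588); cell (5,1); t to first gridline: x 0.5694, y 2.0864 (then +1.0353 / +3.8637)
    (6,1) via x @ 0.5694  # hit
  → r_4 = 0.5694

ranges = [2.1250, 0.4659, 0.5590, 0.5694]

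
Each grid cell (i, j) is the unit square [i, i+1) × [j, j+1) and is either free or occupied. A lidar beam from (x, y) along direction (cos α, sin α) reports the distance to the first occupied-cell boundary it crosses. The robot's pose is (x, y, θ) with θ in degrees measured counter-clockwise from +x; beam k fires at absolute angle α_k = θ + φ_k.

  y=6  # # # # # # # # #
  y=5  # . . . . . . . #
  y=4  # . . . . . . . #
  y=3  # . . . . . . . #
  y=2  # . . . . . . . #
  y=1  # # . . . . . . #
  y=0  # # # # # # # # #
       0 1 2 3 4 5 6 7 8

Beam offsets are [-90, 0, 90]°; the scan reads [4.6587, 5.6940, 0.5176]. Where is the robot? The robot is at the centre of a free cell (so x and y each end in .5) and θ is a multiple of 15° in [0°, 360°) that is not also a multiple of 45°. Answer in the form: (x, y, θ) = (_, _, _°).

The pose lattice has 34·16 = 544 candidates. Test each by forward raycasting.
  (3.5, 1.5, 150°): beam 1 = 5.1962 ≠ 4.6587 ✗
  (5.5, 4.5, 105°): beam 1 = 2.5882 ≠ 4.6587 ✗
  (4.5, 3.5, 330°): beam 1 = 2.8868 ≠ 4.6587 ✗
  (1.5, 2.5, 120°): beam 1 = 7.0000 ≠ 4.6587 ✗
  …
  (6.5, 1.5, 165°): r_1=4.6587, r_2=5.6940, r_3=0.5176 — all match ✓
Only this pose fits every beam.

(x, y, θ) = (6.5, 1.5, 165°)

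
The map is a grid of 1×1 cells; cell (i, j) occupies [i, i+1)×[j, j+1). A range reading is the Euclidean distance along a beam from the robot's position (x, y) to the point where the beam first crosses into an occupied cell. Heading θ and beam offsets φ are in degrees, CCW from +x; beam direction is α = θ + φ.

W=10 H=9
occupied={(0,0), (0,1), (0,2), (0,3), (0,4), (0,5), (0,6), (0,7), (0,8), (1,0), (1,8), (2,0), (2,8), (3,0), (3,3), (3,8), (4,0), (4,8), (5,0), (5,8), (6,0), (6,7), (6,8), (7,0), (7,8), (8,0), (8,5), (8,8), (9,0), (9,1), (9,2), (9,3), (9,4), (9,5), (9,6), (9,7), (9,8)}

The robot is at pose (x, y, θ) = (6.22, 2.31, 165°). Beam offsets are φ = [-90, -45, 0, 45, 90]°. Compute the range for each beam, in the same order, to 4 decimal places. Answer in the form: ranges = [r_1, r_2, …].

beam 1: φ=-90°, α=75°
  cosα=0.2588 sinα=0.9659 | (6,2) | tMaxX 3.0137 tMaxY 0.7143 | tΔX 3.8637 tΔY 1.0353
    t=0.7143 [y] (6,3)
    t=1.7496 [y] (6,4)
    t=2.7849 [y] (6,5)
    t=3.0137 [x] (7,5)
    t=3.8202 [y] (7,6)
    t=4.8554 [y] (7,7)
    t=5.8907 [y] (7,8) — stop
  → r_1 = 5.8907
beam 2: φ=-45°, α=120°
  cosα=-0.5000 sinα=0.8660 | (6,2) | tMaxX 0.4400 tMaxY 0.7967 | tΔX 2.0000 tΔY 1.1547
    t=0.4400 [x] (5,2)
    t=0.7967 [y] (5,3)
    t=1.9514 [y] (5,4)
    t=2.4400 [x] (4,4)
    t=3.1061 [y] (4,5)
    t=4.2608 [y] (4,6)
    t=4.4400 [x] (3,6)
    t=5.4155 [y] (3,7)
    t=6.4400 [x] (2,7)
    t=6.5702 [y] (2,8) — stop
  → r_2 = 6.5702
beam 3: φ=0°, α=165°
  cosα=-0.9659 sinα=0.2588 | (6,2) | tMaxX 0.2278 tMaxY 2.6660 | tΔX 1.0353 tΔY 3.8637
    t=0.2278 [x] (5,2)
    t=1.2630 [x] (4,2)
    t=2.2983 [x] (3,2)
    t=2.6660 [y] (3,3) — stop
  → r_3 = 2.6660
beam 4: φ=45°, α=210°
  cosα=-0.8660 sinα=-0.5000 | (6,2) | tMaxX 0.2540 tMaxY 0.6200 | tΔX 1.1547 tΔY 2.0000
    t=0.2540 [x] (5,2)
    t=0.6200 [y] (5,1)
    t=1.4087 [x] (4,1)
    t=2.5634 [x] (3,1)
    t=2.6200 [y] (3,0) — stop
  → r_4 = 2.6200
beam 5: φ=90°, α=255°
  cosα=-0.2588 sinα=-0.9659 | (6,2) | tMaxX 0.8500 tMaxY 0.3209 | tΔX 3.8637 tΔY 1.0353
    t=0.3209 [y] (6,1)
    t=0.8500 [x] (5,1)
    t=1.3562 [y] (5,0) — stop
  → r_5 = 1.3562

ranges = [5.8907, 6.5702, 2.6660, 2.6200, 1.3562]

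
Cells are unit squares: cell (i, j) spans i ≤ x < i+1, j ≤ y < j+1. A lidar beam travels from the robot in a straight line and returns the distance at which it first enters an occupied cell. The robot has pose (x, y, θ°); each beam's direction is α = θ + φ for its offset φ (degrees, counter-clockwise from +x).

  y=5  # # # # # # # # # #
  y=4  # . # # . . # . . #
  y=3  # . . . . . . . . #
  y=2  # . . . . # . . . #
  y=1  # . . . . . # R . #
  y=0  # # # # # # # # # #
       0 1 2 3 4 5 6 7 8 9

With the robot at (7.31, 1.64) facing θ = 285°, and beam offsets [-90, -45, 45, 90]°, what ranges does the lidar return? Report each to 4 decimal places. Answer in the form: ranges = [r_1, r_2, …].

ranges = [0.3209, 0.6200, 1.2800, 1.7496]

beam 1: φ=-90°, α=195°
  direction (-0.9659, -0.2588); cell (7,1); t to first gridline: x 0.3209, y 2.4728 (then +1.0353 / +3.8637)
    (6,1) via x @ 0.3209  # hit
  → r_1 = 0.3209
beam 2: φ=-45°, α=240°
  direction (-0.5000, -0.8660); cell (7,1); t to first gridline: x 0.6200, y 0.7390 (then +2.0000 / +1.1547)
    (6,1) via x @ 0.6200  # hit
  → r_2 = 0.6200
beam 3: φ=45°, α=330°
  direction (0.8660, -0.5000); cell (7,1); t to first gridline: x 0.7967, y 1.2800 (then +1.1547 / +2.0000)
    (8,1) via x @ 0.7967
    (8,0) via y @ 1.2800  # hit
  → r_3 = 1.2800
beam 4: φ=90°, α=15°
  direction (0.9659, 0.2588); cell (7,1); t to first gridline: x 0.7143, y 1.3909 (then +1.0353 / +3.8637)
    (8,1) via x @ 0.7143
    (8,2) via y @ 1.3909
    (9,2) via x @ 1.7496  # hit
  → r_4 = 1.7496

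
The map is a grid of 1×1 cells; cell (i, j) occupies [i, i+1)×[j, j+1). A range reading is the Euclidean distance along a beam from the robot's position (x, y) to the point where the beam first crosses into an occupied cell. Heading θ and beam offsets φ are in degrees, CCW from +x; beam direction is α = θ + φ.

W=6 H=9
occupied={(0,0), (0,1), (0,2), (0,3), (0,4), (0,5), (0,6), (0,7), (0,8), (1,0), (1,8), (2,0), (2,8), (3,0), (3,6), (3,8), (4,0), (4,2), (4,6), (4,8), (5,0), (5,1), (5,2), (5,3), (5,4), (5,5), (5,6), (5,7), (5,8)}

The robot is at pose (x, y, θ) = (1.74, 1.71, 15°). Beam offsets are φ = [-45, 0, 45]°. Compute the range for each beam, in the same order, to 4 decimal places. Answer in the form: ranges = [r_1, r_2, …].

ranges = [1.4200, 2.3397, 4.9537]

beam 1: φ=-45°, α=330°
  dir = (cos 330°, sin 330°) = (0.8660, -0.5000); from cell (1,1)
  next x-line at t=0.3002, next y-line at t=1.4200; Δt_x=1.1547, Δt_y=2.0000
    x: enter (2,1) at t=0.3002
    y: enter (2,0) at t=1.4200 ← occupied
  → r_1 = 1.4200
beam 2: φ=0°, α=15°
  dir = (cos 15°, sin 15°) = (0.9659, 0.2588); from cell (1,1)
  next x-line at t=0.2692, next y-line at t=1.1205; Δt_x=1.0353, Δt_y=3.8637
    x: enter (2,1) at t=0.2692
    y: enter (2,2) at t=1.1205
    x: enter (3,2) at t=1.3044
    x: enter (4,2) at t=2.3397 ← occupied
  → r_2 = 2.3397
beam 3: φ=45°, α=60°
  dir = (cos 60°, sin 60°) = (0.5000, 0.8660); from cell (1,1)
  next x-line at t=0.5200, next y-line at t=0.3349; Δt_x=2.0000, Δt_y=1.1547
    y: enter (1,2) at t=0.3349
    x: enter (2,2) at t=0.5200
    y: enter (2,3) at t=1.4896
    x: enter (3,3) at t=2.5200
    y: enter (3,4) at t=2.6443
    y: enter (3,5) at t=3.7990
    x: enter (4,5) at t=4.5200
    y: enter (4,6) at t=4.9537 ← occupied
  → r_3 = 4.9537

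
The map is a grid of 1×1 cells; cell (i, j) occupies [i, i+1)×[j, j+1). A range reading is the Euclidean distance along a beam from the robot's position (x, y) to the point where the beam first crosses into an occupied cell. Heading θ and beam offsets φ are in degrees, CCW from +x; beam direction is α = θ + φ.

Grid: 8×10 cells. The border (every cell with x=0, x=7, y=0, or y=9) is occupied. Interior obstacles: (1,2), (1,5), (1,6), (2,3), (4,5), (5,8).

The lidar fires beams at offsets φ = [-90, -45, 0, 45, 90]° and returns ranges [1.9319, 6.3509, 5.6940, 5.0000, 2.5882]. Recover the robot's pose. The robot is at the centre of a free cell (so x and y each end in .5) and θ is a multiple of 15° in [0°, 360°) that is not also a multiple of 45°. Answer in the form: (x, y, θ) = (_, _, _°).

Candidates: 42 free-cell centres × 16 headings = 672 poses. Raycast each; keep the one whose scan matches to 4 dp.
  (3.5, 5.5, 240°): beam 1 = 1.7321 ≠ 1.9319 ✗
  (2.5, 4.5, 330°): beam 1 = 0.5774 ≠ 1.9319 ✗
  (5.5, 6.5, 240°): beam 1 = 5.0000 ≠ 1.9319 ✗
  (2.5, 6.5, 285°): beam 1 = 0.5176 ≠ 1.9319 ✗
  …
  (6.5, 3.5, 165°): r_1=1.9319, r_2=6.3509, r_3=5.6940, r_4=5.0000, r_5=2.5882 — all match ✓
Only this pose fits every beam.

(x, y, θ) = (6.5, 3.5, 165°)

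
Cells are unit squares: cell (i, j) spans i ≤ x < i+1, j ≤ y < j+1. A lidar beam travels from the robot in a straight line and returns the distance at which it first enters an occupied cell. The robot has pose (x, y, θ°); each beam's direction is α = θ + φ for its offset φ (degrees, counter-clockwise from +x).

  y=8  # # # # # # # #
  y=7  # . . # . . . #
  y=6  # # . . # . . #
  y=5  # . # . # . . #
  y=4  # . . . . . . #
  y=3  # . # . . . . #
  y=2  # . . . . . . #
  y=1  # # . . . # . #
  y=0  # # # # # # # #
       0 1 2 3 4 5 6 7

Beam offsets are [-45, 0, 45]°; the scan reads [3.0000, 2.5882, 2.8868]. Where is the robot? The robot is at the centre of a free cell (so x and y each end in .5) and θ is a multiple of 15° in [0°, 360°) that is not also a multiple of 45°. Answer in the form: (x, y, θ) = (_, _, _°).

The pose lattice has 34·16 = 544 candidates. Test each by forward raycasting.
  (3.5, 5.5, 15°): beam 1 = 0.5774 ≠ 3.0000 ✗
  (6.5, 6.5, 285°): beam 1 = 6.3509 ≠ 3.0000 ✗
  (1.5, 3.5, 240°): beam 1 = 0.5176 ≠ 3.0000 ✗
  …
  (5.5, 2.5, 105°): r_1=3.0000, r_2=2.5882, r_3=2.8868 — all match ✓
No second candidate reproduces the full scan.

(x, y, θ) = (5.5, 2.5, 105°)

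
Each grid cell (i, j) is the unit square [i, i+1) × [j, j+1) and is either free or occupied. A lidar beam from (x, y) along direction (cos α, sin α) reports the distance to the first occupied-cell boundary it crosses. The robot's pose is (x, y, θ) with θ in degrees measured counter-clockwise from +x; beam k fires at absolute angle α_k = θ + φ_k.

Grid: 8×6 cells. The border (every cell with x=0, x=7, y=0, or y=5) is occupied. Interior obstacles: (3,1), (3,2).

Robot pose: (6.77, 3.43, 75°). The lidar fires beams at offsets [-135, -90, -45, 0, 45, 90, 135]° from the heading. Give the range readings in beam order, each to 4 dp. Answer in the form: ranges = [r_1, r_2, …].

ranges = [0.4600, 0.2381, 0.2656, 0.8887, 1.8129, 5.9735, 3.1985]

beam 1: φ=-135°, α=300°
  d=(0.5000,-0.8660)  start (6,3)  tX=0.4600 tY=0.4965  stride 1/|dx|=2.0000 1/|dy|=1.1547
    cross x-line → (7,3), t=0.4600 (wall)
  → r_1 = 0.4600
beam 2: φ=-90°, α=345°
  d=(0.9659,-0.2588)  start (6,3)  tX=0.2381 tY=1.6614  stride 1/|dx|=1.0353 1/|dy|=3.8637
    cross x-line → (7,3), t=0.2381 (wall)
  → r_2 = 0.2381
beam 3: φ=-45°, α=30°
  d=(0.8660,0.5000)  start (6,3)  tX=0.2656 tY=1.1400  stride 1/|dx|=1.1547 1/|dy|=2.0000
    cross x-line → (7,3), t=0.2656 (wall)
  → r_3 = 0.2656
beam 4: φ=0°, α=75°
  d=(0.2588,0.9659)  start (6,3)  tX=0.8887 tY=0.5901  stride 1/|dx|=3.8637 1/|dy|=1.0353
    cross y-line → (6,4), t=0.5901
    cross x-line → (7,4), t=0.8887 (wall)
  → r_4 = 0.8887
beam 5: φ=45°, α=120°
  d=(-0.5000,0.8660)  start (6,3)  tX=1.5400 tY=0.6582  stride 1/|dx|=2.0000 1/|dy|=1.1547
    cross y-line → (6,4), t=0.6582
    cross x-line → (5,4), t=1.5400
    cross y-line → (5,5), t=1.8129 (wall)
  → r_5 = 1.8129
beam 6: φ=90°, α=165°
  d=(-0.9659,0.2588)  start (6,3)  tX=0.7972 tY=2.2023  stride 1/|dx|=1.0353 1/|dy|=3.8637
    cross x-line → (5,3), t=0.7972
    cross x-line → (4,3), t=1.8324
    cross y-line → (4,4), t=2.2023
    cross x-line → (3,4), t=2.8677
    cross x-line → (2,4), t=3.9030
    cross x-line → (1,4), t=4.9383
    cross x-line → (0,4), t=5.9735 (wall)
  → r_6 = 5.9735
beam 7: φ=135°, α=210°
  d=(-0.8660,-0.5000)  start (6,3)  tX=0.8891 tY=0.8600  stride 1/|dx|=1.1547 1/|dy|=2.0000
    cross y-line → (6,2), t=0.8600
    cross x-line → (5,2), t=0.8891
    cross x-line → (4,2), t=2.0438
    cross y-line → (4,1), t=2.8600
    cross x-line → (3,1), t=3.1985 (wall)
  → r_7 = 3.1985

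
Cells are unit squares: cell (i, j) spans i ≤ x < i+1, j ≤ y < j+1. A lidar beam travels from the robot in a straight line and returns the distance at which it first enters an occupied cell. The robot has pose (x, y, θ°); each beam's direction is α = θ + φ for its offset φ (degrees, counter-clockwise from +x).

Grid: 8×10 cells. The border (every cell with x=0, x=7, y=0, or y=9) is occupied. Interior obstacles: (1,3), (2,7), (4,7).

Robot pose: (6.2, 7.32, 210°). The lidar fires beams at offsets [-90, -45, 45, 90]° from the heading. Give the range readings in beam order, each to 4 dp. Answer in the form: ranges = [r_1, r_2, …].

beam 1: φ=-90°, α=120°
  dir = (cos 120°, sin 120°) = (-0.5000, 0.8660); from cell (6,7)
  next x-line at t=0.4000, next y-line at t=0.7852; Δt_x=2.0000, Δt_y=1.1547
    x: enter (5,7) at t=0.4000
    y: enter (5,8) at t=0.7852
    y: enter (5,9) at t=1.9399 ← occupied
  → r_1 = 1.9399
beam 2: φ=-45°, α=165°
  dir = (cos 165°, sin 165°) = (-0.9659, 0.2588); from cell (6,7)
  next x-line at t=0.2071, next y-line at t=2.6273; Δt_x=1.0353, Δt_y=3.8637
    x: enter (5,7) at t=0.2071
    x: enter (4,7) at t=1.2423 ← occupied
  → r_2 = 1.2423
beam 3: φ=45°, α=255°
  dir = (cos 255°, sin 255°) = (-0.2588, -0.9659); from cell (6,7)
  next x-line at t=0.7727, next y-line at t=0.3313; Δt_x=3.8637, Δt_y=1.0353
    y: enter (6,6) at t=0.3313
    x: enter (5,6) at t=0.7727
    y: enter (5,5) at t=1.3666
    y: enter (5,4) at t=2.4018
    y: enter (5,3) at t=3.4371
    y: enter (5,2) at t=4.4724
    x: enter (4,2) at t=4.6364
    y: enter (4,1) at t=5.5077
    y: enter (4,0) at t=6.5429 ← occupied
  → r_3 = 6.5429
beam 4: φ=90°, α=300°
  dir = (cos 300°, sin 300°) = (0.5000, -0.8660); from cell (6,7)
  next x-line at t=1.6000, next y-line at t=0.3695; Δt_x=2.0000, Δt_y=1.1547
    y: enter (6,6) at t=0.3695
    y: enter (6,5) at t=1.5242
    x: enter (7,5) at t=1.6000 ← occupied
  → r_4 = 1.6000

ranges = [1.9399, 1.2423, 6.5429, 1.6000]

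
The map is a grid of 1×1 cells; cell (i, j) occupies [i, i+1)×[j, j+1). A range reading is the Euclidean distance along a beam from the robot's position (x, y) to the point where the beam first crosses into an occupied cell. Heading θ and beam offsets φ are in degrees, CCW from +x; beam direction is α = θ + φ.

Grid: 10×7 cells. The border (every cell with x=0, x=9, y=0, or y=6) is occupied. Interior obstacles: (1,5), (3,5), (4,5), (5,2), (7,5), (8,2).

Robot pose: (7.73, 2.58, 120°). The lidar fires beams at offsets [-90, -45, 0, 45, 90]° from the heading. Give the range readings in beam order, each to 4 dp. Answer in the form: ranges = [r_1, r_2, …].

ranges = [0.3118, 3.5406, 3.9491, 6.9674, 3.1600]

beam 1: φ=-90°, α=30°
  cosα=0.8660 sinα=0.5000 | (7,2) | tMaxX 0.3118 tMaxY 0.8400 | tΔX 1.1547 tΔY 2.0000
    t=0.3118 [x] (8,2) — stop
  → r_1 = 0.3118
beam 2: φ=-45°, α=75°
  cosα=0.2588 sinα=0.9659 | (7,2) | tMaxX 1.0432 tMaxY 0.4348 | tΔX 3.8637 tΔY 1.0353
    t=0.4348 [y] (7,3)
    t=1.0432 [x] (8,3)
    t=1.4701 [y] (8,4)
    t=2.5054 [y] (8,5)
    t=3.5406 [y] (8,6) — stop
  → r_2 = 3.5406
beam 3: φ=0°, α=120°
  cosα=-0.5000 sinα=0.8660 | (7,2) | tMaxX 1.4600 tMaxY 0.4850 | tΔX 2.0000 tΔY 1.1547
    t=0.4850 [y] (7,3)
    t=1.4600 [x] (6,3)
    t=1.6397 [y] (6,4)
    t=2.7944 [y] (6,5)
    t=3.4600 [x] (5,5)
    t=3.9491 [y] (5,6) — stop
  → r_3 = 3.9491
beam 4: φ=45°, α=165°
  cosα=-0.9659 sinα=0.2588 | (7,2) | tMaxX 0.7558 tMaxY 1.6228 | tΔX 1.0353 tΔY 3.8637
    t=0.7558 [x] (6,2)
    t=1.6228 [y] (6,3)
    t=1.7910 [x] (5,3)
    t=2.8263 [x] (4,3)
    t=3.8616 [x] (3,3)
    t=4.8969 [x] (2,3)
    t=5.4865 [y] (2,4)
    t=5.9321 [x] (1,4)
    t=6.9674 [x] (0,4) — stop
  → r_4 = 6.9674
beam 5: φ=90°, α=210°
  cosα=-0.8660 sinα=-0.5000 | (7,2) | tMaxX 0.8429 tMaxY 1.1600 | tΔX 1.1547 tΔY 2.0000
    t=0.8429 [x] (6,2)
    t=1.1600 [y] (6,1)
    t=1.9976 [x] (5,1)
    t=3.1523 [x] (4,1)
    t=3.1600 [y] (4,0) — stop
  → r_5 = 3.1600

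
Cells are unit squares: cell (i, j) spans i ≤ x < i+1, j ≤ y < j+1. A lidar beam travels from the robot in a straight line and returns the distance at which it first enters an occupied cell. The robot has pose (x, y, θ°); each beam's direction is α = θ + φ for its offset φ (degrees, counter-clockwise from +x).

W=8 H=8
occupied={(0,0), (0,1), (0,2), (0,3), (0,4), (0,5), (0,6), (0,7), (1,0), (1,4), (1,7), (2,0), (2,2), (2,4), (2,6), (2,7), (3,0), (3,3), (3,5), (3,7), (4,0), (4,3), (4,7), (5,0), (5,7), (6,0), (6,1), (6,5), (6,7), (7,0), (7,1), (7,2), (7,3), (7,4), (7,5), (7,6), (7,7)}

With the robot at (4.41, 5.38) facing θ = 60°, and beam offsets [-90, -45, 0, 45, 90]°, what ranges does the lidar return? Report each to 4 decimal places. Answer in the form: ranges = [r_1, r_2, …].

beam 1: φ=-90°, α=330°
  cosα=0.8660 sinα=-0.5000 | (4,5) | tMaxX 0.6813 tMaxY 0.7600 | tΔX 1.1547 tΔY 2.0000
    t=0.6813 [x] (5,5)
    t=0.7600 [y] (5,4)
    t=1.8360 [x] (6,4)
    t=2.7600 [y] (6,3)
    t=2.9907 [x] (7,3) — stop
  → r_1 = 2.9907
beam 2: φ=-45°, α=15°
  cosα=0.9659 sinα=0.2588 | (4,5) | tMaxX 0.6108 tMaxY 2.3955 | tΔX 1.0353 tΔY 3.8637
    t=0.6108 [x] (5,5)
    t=1.6461 [x] (6,5) — stop
  → r_2 = 1.6461
beam 3: φ=0°, α=60°
  cosα=0.5000 sinα=0.8660 | (4,5) | tMaxX 1.1800 tMaxY 0.7159 | tΔX 2.0000 tΔY 1.1547
    t=0.7159 [y] (4,6)
    t=1.1800 [x] (5,6)
    t=1.8706 [y] (5,7) — stop
  → r_3 = 1.8706
beam 4: φ=45°, α=105°
  cosα=-0.2588 sinα=0.9659 | (4,5) | tMaxX 1.5841 tMaxY 0.6419 | tΔX 3.8637 tΔY 1.0353
    t=0.6419 [y] (4,6)
    t=1.5841 [x] (3,6)
    t=1.6771 [y] (3,7) — stop
  → r_4 = 1.6771
beam 5: φ=90°, α=150°
  cosα=-0.8660 sinα=0.5000 | (4,5) | tMaxX 0.4734 tMaxY 1.2400 | tΔX 1.1547 tΔY 2.0000
    t=0.4734 [x] (3,5) — stop
  → r_5 = 0.4734

ranges = [2.9907, 1.6461, 1.8706, 1.6771, 0.4734]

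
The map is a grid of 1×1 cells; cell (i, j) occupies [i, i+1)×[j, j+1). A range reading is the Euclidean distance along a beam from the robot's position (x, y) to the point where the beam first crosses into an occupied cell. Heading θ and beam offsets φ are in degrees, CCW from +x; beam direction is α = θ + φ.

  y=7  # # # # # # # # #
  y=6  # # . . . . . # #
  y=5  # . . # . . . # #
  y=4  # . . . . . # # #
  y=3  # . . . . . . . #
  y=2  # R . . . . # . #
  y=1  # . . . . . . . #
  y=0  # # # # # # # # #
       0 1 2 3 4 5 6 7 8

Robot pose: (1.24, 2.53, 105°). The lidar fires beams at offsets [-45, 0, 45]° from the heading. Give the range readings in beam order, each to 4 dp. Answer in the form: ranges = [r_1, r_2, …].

beam 1: φ=-45°, α=60°
  direction (0.5000, 0.8660); cell (1,2); t to first gridline: x 1.5200, y 0.5427 (then +2.0000 / +1.1547)
    (1,3) via y @ 0.5427
    (2,3) via x @ 1.5200
    (2,4) via y @ 1.6974
    (2,5) via y @ 2.8521
    (3,5) via x @ 3.5200  # hit
  → r_1 = 3.5200
beam 2: φ=0°, α=105°
  direction (-0.2588, 0.9659); cell (1,2); t to first gridline: x 0.9273, y 0.4866 (then +3.8637 / +1.0353)
    (1,3) via y @ 0.4866
    (0,3) via x @ 0.9273  # hit
  → r_2 = 0.9273
beam 3: φ=45°, α=150°
  direction (-0.8660, 0.5000); cell (1,2); t to first gridline: x 0.2771, y 0.9400 (then +1.1547 / +2.0000)
    (0,2) via x @ 0.2771  # hit
  → r_3 = 0.2771

ranges = [3.5200, 0.9273, 0.2771]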